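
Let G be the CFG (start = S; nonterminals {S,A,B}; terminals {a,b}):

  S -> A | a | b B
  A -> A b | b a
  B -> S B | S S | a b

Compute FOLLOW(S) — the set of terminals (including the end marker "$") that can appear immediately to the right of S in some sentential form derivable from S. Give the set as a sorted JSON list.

FIRST sets, iterate to fixpoint:
round 1:
  A via A→b a: +{b}
  B via B→a b: +{a}
  S via S→A: +{b}
  S via S→a: +{a}
  S: {a,b}  A: {b}  B: {a}
round 2:
  B via B→S B: +{b}
  S: {a,b}  A: {b}  B: {a,b}
round 3: done
  S: {a,b}  A: {b}  B: {a,b}

Compute FOLLOW by fixpoint:
initialize: $ ∈ FOLLOW(S)
iter 1:
  A→A b: FOLLOW(A) ⊇ FIRST(b) = {b}; new: +{b}
  B→S B: FOLLOW(S) ⊇ FIRST(B) = {a,b}; new: +{a,b}
  S→A: FOLLOW(A) ⊇ FOLLOW(S) ⊇ {$,a,b}; new: +{$,a}
  S→b B: FOLLOW(B) ⊇ FOLLOW(S) ⊇ {$,a,b}; new: +{$,a,b}
  S: {$,a,b}  A: {$,a,b}  B: {$,a,b}
iter 2: (stable)
  S: {$,a,b}  A: {$,a,b}  B: {$,a,b}

FOLLOW(S) = ["$", "a", "b"]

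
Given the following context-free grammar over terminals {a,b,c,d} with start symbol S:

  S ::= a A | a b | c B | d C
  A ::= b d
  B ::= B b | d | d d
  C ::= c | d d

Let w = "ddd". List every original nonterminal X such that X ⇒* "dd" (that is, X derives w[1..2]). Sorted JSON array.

Convert to CNF:
  S -> T1 C | T2 A | T2 T0 | T3 B
  A -> T0 T1
  B -> B T0 | T1 T1 | d
  C -> T1 T1 | c
  T0 -> b
  T1 -> d
  T2 -> a
  T3 -> c

CYK fill (cells [i..j] with 1 ≤ i ≤ j ≤ 2 only):
  T[1,1] 'd' = {B,T1}  orig:{B}
  T[2,2] 'd' = {B,T1}  orig:{B}
  T[1,2] 'dd' = {B,C}

Original NTs in T[1,2] deriving "dd": ["B", "C"]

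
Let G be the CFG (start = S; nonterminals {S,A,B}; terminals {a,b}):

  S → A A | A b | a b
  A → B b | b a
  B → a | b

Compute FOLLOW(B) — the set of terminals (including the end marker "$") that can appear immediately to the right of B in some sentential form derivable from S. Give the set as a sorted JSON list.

Compute FIRST by fixpoint:
[1]
  A via A→b a: +{b}
  B via B→a: +{a}
  B via B→b: +{b}
  S via S→A A: +{b}
  S via S→a b: +{a}
  FIRST[S]={a,b}  FIRST[A]={b}  FIRST[B]={a,b}
[2]
  A via A→B b: +{a}
  FIRST[S]={a,b}  FIRST[A]={a,b}  FIRST[B]={a,b}
[3] — fixpoint
  FIRST[S]={a,b}  FIRST[A]={a,b}  FIRST[B]={a,b}

Compute FOLLOW by fixpoint:
initialize: $ ∈ FOLLOW(S)
[1]
  A→B b: FOLLOW(B) ⊇ FIRST(b) = {b}; new: +{b}
  S→A A: FOLLOW(A) ⊇ FIRST(A) = {a,b}; new: +{a,b}
  S→A A: FOLLOW(A) ⊇ FOLLOW(S) ⊇ {$}; new: +{$}
  FOLLOW(S)={$}  FOLLOW(A)={$,a,b}  FOLLOW(B)={b}
[2] done
  FOLLOW(S)={$}  FOLLOW(A)={$,a,b}  FOLLOW(B)={b}

FOLLOW(B) = ["b"]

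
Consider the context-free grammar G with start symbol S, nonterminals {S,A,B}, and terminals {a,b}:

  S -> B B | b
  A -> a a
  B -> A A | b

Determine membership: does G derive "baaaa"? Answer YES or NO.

CNF form of G:
  S -> B B | b
  A -> T0 T0
  B -> A A | b
  T0 -> a

CYK fill:
  cell(0,0) b: {B,S}
  cell(1,1) a: {T0}  orig:{}
  cell(2,2) a: {T0}  orig:{}
  cell(3,3) a: {T0}  orig:{}
  cell(4,4) a: {T0}  orig:{}
  cell(0,1) ba: ∅
  cell(1,2) aa: {A}
  cell(2,3) aa: {A}
  cell(3,4) aa: {A}
  cell(0,2) baa: ∅
  cell(1,3) aaa: ∅
  cell(2,4) aaa: ∅
  cell(0,3) baaa: ∅
  cell(1,4) aaaa: {B}
  cell(0,4) baaaa: {S}

S ∈ T[0,4] ⇒ YES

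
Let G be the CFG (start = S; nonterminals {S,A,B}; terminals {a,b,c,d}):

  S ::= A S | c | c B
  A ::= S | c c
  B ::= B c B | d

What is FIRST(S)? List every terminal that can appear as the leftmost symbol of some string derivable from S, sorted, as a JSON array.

Compute FIRST by fixpoint:
pass 1:
  A via A→c c: +{c}
  B via B→d: +{d}
  S via S→A S: +{c}
  FIRST(S)={c}  FIRST(A)={c}  FIRST(B)={d}
pass 2: (no change)
  FIRST(S)={c}  FIRST(A)={c}  FIRST(B)={d}

FIRST(S) = ["c"]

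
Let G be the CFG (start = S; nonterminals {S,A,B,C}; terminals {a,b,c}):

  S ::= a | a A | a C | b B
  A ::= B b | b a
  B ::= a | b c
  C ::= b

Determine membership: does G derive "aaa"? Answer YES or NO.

CNF form of G:
  S -> T0 B | T1 A | T1 C | a
  A -> B T0 | T0 T1
  B -> T0 T2 | a
  C -> b
  T0 -> b
  T1 -> a
  T2 -> c

CYK fill:
  cell(0,0) a: {B,S,T1}  orig:{B,S}
  cell(1,1) a: {B,S,T1}  orig:{B,S}
  cell(2,2) a: {B,S,T1}  orig:{B,S}
  cell(0,1) aa: ∅
  cell(1,2) aa: ∅
  cell(0,2) aaa: ∅

S ∉ T[0,2] ⇒ NO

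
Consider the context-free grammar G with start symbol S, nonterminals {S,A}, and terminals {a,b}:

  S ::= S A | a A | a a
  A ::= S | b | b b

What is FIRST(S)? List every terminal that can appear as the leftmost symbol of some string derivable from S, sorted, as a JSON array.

FIRST iteration:
iter 1:
  A via A→b: +{b}
  S via S→a A: +{a}
  S: {a}  A: {b}
iter 2:
  A via A→S: +{a}
  S: {a}  A: {a,b}
iter 3: (stable)
  S: {a}  A: {a,b}

FIRST(S) = ["a"]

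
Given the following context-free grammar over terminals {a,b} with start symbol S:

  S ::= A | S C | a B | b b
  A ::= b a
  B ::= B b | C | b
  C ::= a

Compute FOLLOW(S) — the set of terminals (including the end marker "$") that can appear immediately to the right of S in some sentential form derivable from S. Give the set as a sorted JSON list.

FIRST iteration:
iter 1:
  A via A→b a: +{b}
  B via B→b: +{b}
  C via C→a: +{a}
  S via S→A: +{b}
  S via S→a B: +{a}
  FIRST[S]={a,b}  FIRST[A]={b}  FIRST[B]={b}  FIRST[C]={a}
iter 2:
  B via B→C: +{a}
  FIRST[S]={a,b}  FIRST[A]={b}  FIRST[B]={a,b}  FIRST[C]={a}
iter 3: (stable)
  FIRST[S]={a,b}  FIRST[A]={b}  FIRST[B]={a,b}  FIRST[C]={a}

FOLLOW iteration:
FOLLOW(S) := {$}
iter 1:
  B→B b: FOLLOW(B) ⊇ FIRST(b) = {b}; new: +{b}
  B→C: FOLLOW(C) ⊇ FOLLOW(B) ⊇ {b}; new: +{b}
  S→A: FOLLOW(A) ⊇ FOLLOW(S) ⊇ {$}; new: +{$}
  S→S C: FOLLOW(S) ⊇ FIRST(C) = {a}; new: +{a}
  S→S C: FOLLOW(C) ⊇ FOLLOW(S) ⊇ {$,a}; new: +{$,a}
  S→a B: FOLLOW(B) ⊇ FOLLOW(S) ⊇ {$,a}; new: +{$,a}
  FOLLOW[S]={$,a}  FOLLOW[A]={$}  FOLLOW[B]={$,a,b}  FOLLOW[C]={$,a,b}
iter 2:
  S→A: FOLLOW(A) ⊇ FOLLOW(S) ⊇ {$,a}; new: +{a}
  FOLLOW[S]={$,a}  FOLLOW[A]={$,a}  FOLLOW[B]={$,a,b}  FOLLOW[C]={$,a,b}
iter 3: (no change)
  FOLLOW[S]={$,a}  FOLLOW[A]={$,a}  FOLLOW[B]={$,a,b}  FOLLOW[C]={$,a,b}

FOLLOW(S) = ["$", "a"]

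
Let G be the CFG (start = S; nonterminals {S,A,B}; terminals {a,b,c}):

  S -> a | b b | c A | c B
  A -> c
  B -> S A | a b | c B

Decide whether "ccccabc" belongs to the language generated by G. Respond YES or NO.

Convert to CNF:
  S -> T1 T1 | T2 A | T2 B | a
  A -> c
  B -> S A | T0 T1 | T2 B
  T0 -> a
  T1 -> b
  T2 -> c

CYK table (by increasing span):
  T[0,0] 'c' = {A,T2}  orig:{A}
  T[1,1] 'c' = {A,T2}  orig:{A}
  T[2,2] 'c' = {A,T2}  orig:{A}
  T[3,3] 'c' = {A,T2}  orig:{A}
  T[4,4] 'a' = {S,T0}  orig:{S}
  T[5,5] 'b' = {T1}  orig:{}
  T[6,6] 'c' = {A,T2}  orig:{A}
  T[0,1] 'cc' = {S}
  T[1,2] 'cc' = {S}
  T[2,3] 'cc' = {S}
  T[3,4] 'ca' = ∅
  T[4,5] 'ab' = {B}
  T[5,6] 'bc' = ∅
  T[0,2] 'ccc' = {B}
  T[1,3] 'ccc' = {B}
  T[2,4] 'cca' = ∅
  T[3,5] 'cab' = {B,S}
  T[4,6] 'abc' = ∅
  T[0,3] 'cccc' = {B,S}
  T[1,4] 'ccca' = ∅
  T[2,5] 'ccab' = {B,S}
  T[3,6] 'cabc' = {B}
  T[0,4] 'cccca' = ∅
  T[1,5] 'cccab' = {B,S}
  T[2,6] 'ccabc' = {B,S}
  T[0,5] 'ccccab' = {B,S}
  T[1,6] 'cccabc' = {B,S}
  T[0,6] 'ccccabc' = {B,S}

S ∈ T[0,6] ⇒ YES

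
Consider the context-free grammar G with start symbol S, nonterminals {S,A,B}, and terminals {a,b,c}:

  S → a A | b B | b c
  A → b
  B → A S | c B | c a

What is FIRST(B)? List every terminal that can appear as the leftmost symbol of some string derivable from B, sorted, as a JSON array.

Compute FIRST by fixpoint:
iter 1:
  A via A→b: +{b}
  B via B→A S: +{b}
  B via B→c B: +{c}
  S via S→a A: +{a}
  S via S→b B: +{b}
  FIRST[S]={a,b}  FIRST[A]={b}  FIRST[B]={b,c}
iter 2: — fixpoint
  FIRST[S]={a,b}  FIRST[A]={b}  FIRST[B]={b,c}

FIRST(B) = ["b", "c"]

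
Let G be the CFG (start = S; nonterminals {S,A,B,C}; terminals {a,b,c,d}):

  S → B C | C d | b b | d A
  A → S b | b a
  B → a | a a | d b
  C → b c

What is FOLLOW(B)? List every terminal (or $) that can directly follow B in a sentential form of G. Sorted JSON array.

FIRST iteration:
round 1:
  A via A→b a: +{b}
  B via B→a: +{a}
  B via B→d b: +{d}
  C via C→b c: +{b}
  S via S→B C: +{a,d}
  S via S→C d: +{b}
  FIRST(S)={a,b,d}  FIRST(A)={b}  FIRST(B)={a,d}  FIRST(C)={b}
round 2:
  A via A→S b: +{a,d}
  FIRST(S)={a,b,d}  FIRST(A)={a,b,d}  FIRST(B)={a,d}  FIRST(C)={b}
round 3: (no change)
  FIRST(S)={a,b,d}  FIRST(A)={a,b,d}  FIRST(B)={a,d}  FIRST(C)={b}

FOLLOW iteration:
initialize: $ ∈ FOLLOW(S)
round 1:
  A→S b: FOLLOW(S) ⊇ FIRST(b) = {b}; new: +{b}
  S→B C: FOLLOW(B) ⊇ FIRST(C) = {b}; new: +{b}
  S→B C: FOLLOW(C) ⊇ FOLLOW(S) ⊇ {$,b}; new: +{$,b}
  S→C d: FOLLOW(C) ⊇ FIRST(d) = {d}; new: +{d}
  S→d A: FOLLOW(A) ⊇ FOLLOW(S) ⊇ {$,b}; new: +{$,b}
  FOLLOW[S]={$,b}  FOLLOW[A]={$,b}  FOLLOW[B]={b}  FOLLOW[C]={$,b,d}
round 2: (no change)
  FOLLOW[S]={$,b}  FOLLOW[A]={$,b}  FOLLOW[B]={b}  FOLLOW[C]={$,b,d}

FOLLOW(B) = ["b"]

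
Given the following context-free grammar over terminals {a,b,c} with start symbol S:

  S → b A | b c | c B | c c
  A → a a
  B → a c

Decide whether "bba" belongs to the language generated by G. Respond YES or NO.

CNF form of G:
  S -> T1 B | T1 T1 | T2 A | T2 T1
  A -> T0 T0
  B -> T0 T1
  T0 -> a
  T1 -> c
  T2 -> b

CYK fill:
  T[0,0] 'b' = {T2}  orig:{}
  T[1,1] 'b' = {T2}  orig:{}
  T[2,2] 'a' = {T0}  orig:{}
  T[0,1] 'bb' = ∅
  T[1,2] 'ba' = ∅
  T[0,2] 'bba' = ∅

S ∉ T[0,2] ⇒ NO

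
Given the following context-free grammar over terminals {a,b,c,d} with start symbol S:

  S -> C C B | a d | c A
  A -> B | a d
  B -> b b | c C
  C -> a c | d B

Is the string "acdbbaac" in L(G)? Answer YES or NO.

Convert to CNF:
  S -> C X4 | T0 T1 | T3 A
  A -> T0 T1 | T2 T2 | T3 C
  B -> T2 T2 | T3 C
  C -> T0 T3 | T1 B
  T0 -> a
  T1 -> d
  T2 -> b
  T3 -> c
  X4 -> C B

CYK table (by increasing span):
  [0..0]={T0}  "a"  orig:{}
  [1..1]={T3}  "c"  orig:{}
  [2..2]={T1}  "d"  orig:{}
  [3..3]={T2}  "b"  orig:{}
  [4..4]={T2}  "b"  orig:{}
  [5..5]={T0}  "a"  orig:{}
  [6..6]={T0}  "a"  orig:{}
  [7..7]={T3}  "c"  orig:{}
  [0..1]={C}  "ac"
  [1..2]=∅  "cd"
  [2..3]=∅  "db"
  [3..4]={A,B}  "bb"
  [4..5]=∅  "ba"
  [5..6]=∅  "aa"
  [6..7]={C}  "ac"
  [0..2]=∅  "acd"
  [1..3]=∅  "cdb"
  [2..4]={C}  "dbb"
  [3..5]=∅  "bba"
  [4..6]=∅  "baa"
  [5..7]=∅  "aac"
  [0..3]=∅  "acdb"
  [1..4]={A,B}  "cdbb"
  [2..5]=∅  "dbba"
  [3..6]=∅  "bbaa"
  [4..7]=∅  "baac"
  [0..4]=∅  "acdbb"
  [1..5]=∅  "cdbba"
  [2..6]=∅  "dbbaa"
  [3..7]=∅  "bbaac"
  [0..5]=∅  "acdbba"
  [1..6]=∅  "cdbbaa"
  [2..7]=∅  "dbbaac"
  [0..6]=∅  "acdbbaa"
  [1..7]=∅  "cdbbaac"
  [0..7]=∅  "acdbbaac"

S ∉ T[0,7] ⇒ NO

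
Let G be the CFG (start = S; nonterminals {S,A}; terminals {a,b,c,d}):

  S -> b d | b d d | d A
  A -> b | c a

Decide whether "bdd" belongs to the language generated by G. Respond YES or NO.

CNF form of G:
  S -> T2 T3 | T2 X4 | T3 A
  A -> T0 T1 | b
  T0 -> c
  T1 -> a
  T2 -> b
  T3 -> d
  X4 -> T3 T3

Fill CYK table bottom-up:
  [0..0]={A,T2}  "b"  orig:{A}
  [1..1]={T3}  "d"  orig:{}
  [2..2]={T3}  "d"  orig:{}
  [0..1]={S}  "bd"
  [1..2]={X4}  "dd"  orig:{}
  [0..2]={S}  "bdd"

S ∈ T[0,2] ⇒ YES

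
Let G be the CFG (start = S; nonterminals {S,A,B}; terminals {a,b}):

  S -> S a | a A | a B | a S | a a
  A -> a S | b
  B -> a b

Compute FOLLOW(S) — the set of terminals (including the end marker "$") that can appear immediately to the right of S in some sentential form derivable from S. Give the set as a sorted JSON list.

Compute FIRST by fixpoint:
iter 1:
  A via A→a S: +{a}
  A via A→b: +{b}
  B via B→a b: +{a}
  S via S→a A: +{a}
  FIRST(S)={a}  FIRST(A)={a,b}  FIRST(B)={a}
iter 2: done
  FIRST(S)={a}  FIRST(A)={a,b}  FIRST(B)={a}

Compute FOLLOW by fixpoint:
FOLLOW(S) := {$}
round 1:
  S→S a: FOLLOW(S) ⊇ FIRST(a) = {a}; new: +{a}
  S→a A: FOLLOW(A) ⊇ FOLLOW(S) ⊇ {$,a}; new: +{$,a}
  S→a B: FOLLOW(B) ⊇ FOLLOW(S) ⊇ {$,a}; new: +{$,a}
  FOLLOW(S)={$,a}  FOLLOW(A)={$,a}  FOLLOW(B)={$,a}
round 2: done
  FOLLOW(S)={$,a}  FOLLOW(A)={$,a}  FOLLOW(B)={$,a}

FOLLOW(S) = ["$", "a"]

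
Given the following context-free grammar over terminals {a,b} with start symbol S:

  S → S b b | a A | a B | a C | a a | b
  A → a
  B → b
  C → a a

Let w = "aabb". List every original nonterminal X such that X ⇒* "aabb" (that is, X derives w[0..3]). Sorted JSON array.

Convert to CNF:
  S -> S X2 | T0 A | T0 B | T0 C | T0 T0 | b
  A -> a
  B -> b
  C -> T0 T0
  T0 -> a
  T1 -> b
  X2 -> T1 T1

CYK fill (cells [i..j] with 0 ≤ i ≤ j ≤ 3 only):
  cell(0,0) a: {A,T0}  orig:{A}
  cell(1,1) a: {A,T0}  orig:{A}
  cell(2,2) b: {B,S,T1}  orig:{B,S}
  cell(3,3) b: {B,S,T1}  orig:{B,S}
  cell(0,1) aa: {C,S}
  cell(1,2) ab: {S}
  cell(2,3) bb: {X2}  orig:{}
  cell(0,2) aab: ∅
  cell(1,3) abb: ∅
  cell(0,3) aabb: {S}

Original NTs in T[0,3] deriving "aabb": ["S"]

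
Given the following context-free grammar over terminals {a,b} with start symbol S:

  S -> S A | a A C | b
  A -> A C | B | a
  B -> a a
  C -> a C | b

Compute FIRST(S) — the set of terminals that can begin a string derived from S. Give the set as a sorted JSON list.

FIRST sets, iterate to fixpoint:
pass 1:
  A via A→a: +{a}
  B via B→a a: +{a}
  C via C→a C: +{a}
  C via C→b: +{b}
  S via S→a A C: +{a}
  S via S→b: +{b}
  FIRST(S)={a,b}  FIRST(A)={a}  FIRST(B)={a}  FIRST(C)={a,b}
pass 2: (no change)
  FIRST(S)={a,b}  FIRST(A)={a}  FIRST(B)={a}  FIRST(C)={a,b}

FIRST(S) = ["a", "b"]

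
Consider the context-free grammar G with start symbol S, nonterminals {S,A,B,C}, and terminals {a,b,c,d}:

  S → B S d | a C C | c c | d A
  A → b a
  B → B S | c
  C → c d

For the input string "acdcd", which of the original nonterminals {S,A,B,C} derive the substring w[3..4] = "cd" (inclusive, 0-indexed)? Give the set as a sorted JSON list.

CNF form of G:
  S -> B X4 | T1 X5 | T2 T2 | T3 A
  A -> T0 T1
  B -> B S | c
  C -> T2 T3
  T0 -> b
  T1 -> a
  T2 -> c
  T3 -> d
  X4 -> S T3
  X5 -> C C

Fill CYK table bottom-up, restricted to cells inside w[3..4]:
  [3..3]={B,T2}  "c"  orig:{B}
  [4..4]={T3}  "d"  orig:{}
  [3..4]={C}  "cd"

Original NTs in T[3,4] deriving "cd": ["C"]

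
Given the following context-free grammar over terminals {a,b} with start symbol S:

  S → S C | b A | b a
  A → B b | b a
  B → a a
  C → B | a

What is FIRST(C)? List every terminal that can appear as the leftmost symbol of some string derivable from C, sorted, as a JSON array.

Compute FIRST by fixpoint:
[1]
  A via A→b a: +{b}
  B via B→a a: +{a}
  C via C→B: +{a}
  S via S→b A: +{b}
  S: {b}  A: {b}  B: {a}  C: {a}
[2]
  A via A→B b: +{a}
  S: {b}  A: {a,b}  B: {a}  C: {a}
[3] (no change)
  S: {b}  A: {a,b}  B: {a}  C: {a}

FIRST(C) = ["a"]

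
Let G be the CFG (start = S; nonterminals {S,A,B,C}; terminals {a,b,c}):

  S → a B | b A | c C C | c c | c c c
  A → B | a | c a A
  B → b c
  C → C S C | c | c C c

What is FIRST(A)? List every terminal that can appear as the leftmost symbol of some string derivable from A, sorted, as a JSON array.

Compute FIRST by fixpoint:
iter 1:
  A via A→a: +{a}
  A via A→c a A: +{c}
  B via B→b c: +{b}
  C via C→c: +{c}
  S via S→a B: +{a}
  S via S→b A: +{b}
  S via S→c C C: +{c}
  FIRST[S]={a,b,c}  FIRST[A]={a,c}  FIRST[B]={b}  FIRST[C]={c}
iter 2:
  A via A→B: +{b}
  FIRST[S]={a,b,c}  FIRST[A]={a,b,c}  FIRST[B]={b}  FIRST[C]={c}
iter 3: (no change)
  FIRST[S]={a,b,c}  FIRST[A]={a,b,c}  FIRST[B]={b}  FIRST[C]={c}

FIRST(A) = ["a", "b", "c"]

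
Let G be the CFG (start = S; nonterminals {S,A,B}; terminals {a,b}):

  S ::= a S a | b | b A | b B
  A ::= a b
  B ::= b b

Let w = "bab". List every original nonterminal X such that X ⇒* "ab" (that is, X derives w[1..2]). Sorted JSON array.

CNF form of G:
  S -> T0 X2 | T1 A | T1 B | b
  A -> T0 T1
  B -> T1 T1
  T0 -> a
  T1 -> b
  X2 -> S T0

CYK fill — only the sub-triangle for w[1..2]:
  cell(1,1) a: {T0}  orig:{}
  cell(2,2) b: {S,T1}  orig:{S}
  cell(1,2) ab: {A}

Original NTs in T[1,2] deriving "ab": ["A"]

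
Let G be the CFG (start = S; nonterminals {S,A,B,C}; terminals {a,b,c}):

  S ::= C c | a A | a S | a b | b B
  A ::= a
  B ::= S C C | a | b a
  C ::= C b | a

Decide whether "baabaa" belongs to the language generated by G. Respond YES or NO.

Convert to CNF:
  S -> C T2 | T0 B | T1 A | T1 S | T1 T0
  A -> a
  B -> S X3 | T0 T1 | a
  C -> C T0 | a
  T0 -> b
  T1 -> a
  T2 -> c
  X3 -> C C

Fill CYK table bottom-up:
  [0..0]={T0}  "b"  orig:{}
  [1..1]={A,B,C,T1}  "a"  orig:{A,B,C}
  [2..2]={A,B,C,T1}  "a"  orig:{A,B,C}
  [3..3]={T0}  "b"  orig:{}
  [4..4]={A,B,C,T1}  "a"  orig:{A,B,C}
  [5..5]={A,B,C,T1}  "a"  orig:{A,B,C}
  [0..1]={B,S}  "ba"
  [1..2]={S,X3}  "aa"  orig:{S}
  [2..3]={C,S}  "ab"
  [3..4]={B,S}  "ba"
  [4..5]={S,X3}  "aa"  orig:{S}
  [0..2]=∅  "baa"
  [1..3]={S,X3}  "aab"  orig:{S}
  [2..4]={S,X3}  "aba"  orig:{S}
  [3..5]=∅  "baa"
  [0..3]=∅  "baab"
  [1..4]={S}  "aaba"
  [2..5]={B}  "abaa"
  [0..4]={B}  "baaba"
  [1..5]={B}  "aabaa"
  [0..5]={S}  "baabaa"

S ∈ T[0,5] ⇒ YES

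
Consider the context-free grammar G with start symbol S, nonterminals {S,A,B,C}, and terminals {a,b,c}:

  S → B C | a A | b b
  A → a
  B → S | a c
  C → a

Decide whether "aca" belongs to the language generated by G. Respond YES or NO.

Convert to CNF:
  S -> B C | T0 A | T2 T2
  A -> a
  B -> B C | T0 A | T0 T1 | T2 T2
  C -> a
  T0 -> a
  T1 -> c
  T2 -> b

CYK table (by increasing span):
  T[0,0] 'a' = {A,C,T0}  orig:{A,C}
  T[1,1] 'c' = {T1}  orig:{}
  T[2,2] 'a' = {A,C,T0}  orig:{A,C}
  T[0,1] 'ac' = {B}
  T[1,2] 'ca' = ∅
  T[0,2] 'aca' = {B,S}

S ∈ T[0,2] ⇒ YES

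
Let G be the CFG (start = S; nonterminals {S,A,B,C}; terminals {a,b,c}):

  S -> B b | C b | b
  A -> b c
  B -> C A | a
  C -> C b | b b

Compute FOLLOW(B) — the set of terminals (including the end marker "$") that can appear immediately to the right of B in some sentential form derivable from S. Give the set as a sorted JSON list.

FIRST sets, iterate to fixpoint:
[1]
  A via A→b c: +{b}
  B via B→a: +{a}
  C via C→b b: +{b}
  S via S→B b: +{a}
  S via S→C b: +{b}
  FIRST[S]={a,b}  FIRST[A]={b}  FIRST[B]={a}  FIRST[C]={b}
[2]
  B via B→C A: +{b}
  FIRST[S]={a,b}  FIRST[A]={b}  FIRST[B]={a,b}  FIRST[C]={b}
[3] (stable)
  FIRST[S]={a,b}  FIRST[A]={b}  FIRST[B]={a,b}  FIRST[C]={b}

FOLLOW iteration:
seed FOLLOW(S) with $
round 1:
  B→C A: FOLLOW(C) ⊇ FIRST(A) = {b}; new: +{b}
  S→B b: FOLLOW(B) ⊇ FIRST(b) = {b}; new: +{b}
  FOLLOW(S)={$}  FOLLOW(A)={}  FOLLOW(B)={b}  FOLLOW(C)={b}
round 2:
  B→C A: FOLLOW(A) ⊇ FOLLOW(B) ⊇ {b}; new: +{b}
  FOLLOW(S)={$}  FOLLOW(A)={b}  FOLLOW(B)={b}  FOLLOW(C)={b}
round 3: (no change)
  FOLLOW(S)={$}  FOLLOW(A)={b}  FOLLOW(B)={b}  FOLLOW(C)={b}

FOLLOW(B) = ["b"]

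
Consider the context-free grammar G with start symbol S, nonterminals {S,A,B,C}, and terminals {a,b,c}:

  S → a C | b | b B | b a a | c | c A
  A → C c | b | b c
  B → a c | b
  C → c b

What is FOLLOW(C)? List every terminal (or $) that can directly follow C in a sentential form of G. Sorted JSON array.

FIRST iteration:
iter 1:
  A via A→b: +{b}
  B via B→a c: +{a}
  B via B→b: +{b}
  C via C→c b: +{c}
  S via S→a C: +{a}
  S via S→b: +{b}
  S via S→c: +{c}
  S: {a,b,c}  A: {b}  B: {a,b}  C: {c}
iter 2:
  A via A→C c: +{c}
  S: {a,b,c}  A: {b,c}  B: {a,b}  C: {c}
iter 3: (no change)
  S: {a,b,c}  A: {b,c}  B: {a,b}  C: {c}

FOLLOW sets:
FOLLOW(S) := {$}
round 1:
  A→C c: FOLLOW(C) ⊇ FIRST(c) = {c}; new: +{c}
  S→a C: FOLLOW(C) ⊇ FOLLOW(S) ⊇ {$}; new: +{$}
  S→b B: FOLLOW(B) ⊇ FOLLOW(S) ⊇ {$}; new: +{$}
  S→c A: FOLLOW(A) ⊇ FOLLOW(S) ⊇ {$}; new: +{$}
  FOLLOW(S)={$}  FOLLOW(A)={$}  FOLLOW(B)={$}  FOLLOW(C)={$,c}
round 2: done
  FOLLOW(S)={$}  FOLLOW(A)={$}  FOLLOW(B)={$}  FOLLOW(C)={$,c}

FOLLOW(C) = ["$", "c"]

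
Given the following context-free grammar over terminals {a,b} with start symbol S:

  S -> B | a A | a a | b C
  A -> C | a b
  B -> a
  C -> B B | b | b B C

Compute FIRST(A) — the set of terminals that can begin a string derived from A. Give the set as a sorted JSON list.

FIRST iteration:
pass 1:
  A via A→a b: +{a}
  B via B→a: +{a}
  C via C→B B: +{a}
  C via C→b: +{b}
  S via S→B: +{a}
  S via S→b C: +{b}
  FIRST(S)={a,b}  FIRST(A)={a}  FIRST(B)={a}  FIRST(C)={a,b}
pass 2:
  A via A→C: +{b}
  FIRST(S)={a,b}  FIRST(A)={a,b}  FIRST(B)={a}  FIRST(C)={a,b}
pass 3: (no change)
  FIRST(S)={a,b}  FIRST(A)={a,b}  FIRST(B)={a}  FIRST(C)={a,b}

FIRST(A) = ["a", "b"]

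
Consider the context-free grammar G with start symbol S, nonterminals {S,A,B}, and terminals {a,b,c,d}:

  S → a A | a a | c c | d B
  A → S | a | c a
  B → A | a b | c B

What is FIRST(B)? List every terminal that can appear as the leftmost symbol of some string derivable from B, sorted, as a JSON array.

FIRST sets, iterate to fixpoint:
[1]
  A via A→a: +{a}
  A via A→c a: +{c}
  B via B→A: +{a,c}
  S via S→a A: +{a}
  S via S→c c: +{c}
  S via S→d B: +{d}
  FIRST(S)={a,c,d}  FIRST(A)={a,c}  FIRST(B)={a,c}
[2]
  A via A→S: +{d}
  B via B→A: +{d}
  FIRST(S)={a,c,d}  FIRST(A)={a,c,d}  FIRST(B)={a,c,d}
[3] (no change)
  FIRST(S)={a,c,d}  FIRST(A)={a,c,d}  FIRST(B)={a,c,d}

FIRST(B) = ["a", "c", "d"]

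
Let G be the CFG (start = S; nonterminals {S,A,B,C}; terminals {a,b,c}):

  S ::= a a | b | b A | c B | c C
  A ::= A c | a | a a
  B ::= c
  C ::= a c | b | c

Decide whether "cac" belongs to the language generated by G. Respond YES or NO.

CNF form of G:
  S -> T0 B | T0 C | T1 T1 | T2 A | b
  A -> A T0 | T1 T1 | a
  B -> c
  C -> T1 T0 | b | c
  T0 -> c
  T1 -> a
  T2 -> b

CYK fill:
  cell(0,0) c: {B,C,T0}  orig:{B,C}
  cell(1,1) a: {A,T1}  orig:{A}
  cell(2,2) c: {B,C,T0}  orig:{B,C}
  cell(0,1) ca: ∅
  cell(1,2) ac: {A,C}
  cell(0,2) cac: {S}

S ∈ T[0,2] ⇒ YES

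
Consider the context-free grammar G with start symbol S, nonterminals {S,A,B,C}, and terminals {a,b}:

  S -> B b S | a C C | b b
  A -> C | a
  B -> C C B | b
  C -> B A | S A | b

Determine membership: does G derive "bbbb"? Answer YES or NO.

CNF form of G:
  S -> B X3 | T0 T0 | T1 X4
  A -> B A | S A | a | b
  B -> C X2 | b
  C -> B A | S A | b
  T0 -> b
  T1 -> a
  X2 -> C B
  X3 -> T0 S
  X4 -> C C

Fill CYK table bottom-up:
  cell(0,0) b: {A,B,C,T0}  orig:{A,B,C}
  cell(1,1) b: {A,B,C,T0}  orig:{A,B,C}
  cell(2,2) b: {A,B,C,T0}  orig:{A,B,C}
  cell(3,3) b: {A,B,C,T0}  orig:{A,B,C}
  cell(0,1) bb: {A,C,S,X2,X4}  orig:{A,C,S}
  cell(1,2) bb: {A,C,S,X2,X4}  orig:{A,C,S}
  cell(2,3) bb: {A,C,S,X2,X4}  orig:{A,C,S}
  cell(0,2) bbb: {A,B,C,X2,X3,X4}  orig:{A,B,C}
  cell(1,3) bbb: {A,B,C,X2,X3,X4}  orig:{A,B,C}
  cell(0,3) bbbb: {A,B,C,S,X2,X4}  orig:{A,B,C,S}

S ∈ T[0,3] ⇒ YES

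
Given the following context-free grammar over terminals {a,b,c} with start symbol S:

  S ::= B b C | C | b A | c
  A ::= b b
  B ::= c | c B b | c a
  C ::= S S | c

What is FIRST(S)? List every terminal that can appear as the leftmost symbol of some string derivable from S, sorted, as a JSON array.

FIRST sets, iterate to fixpoint:
round 1:
  A via A→b b: +{b}
  B via B→c: +{c}
  C via C→c: +{c}
  S via S→B b C: +{c}
  S via S→b A: +{b}
  FIRST[S]={b,c}  FIRST[A]={b}  FIRST[B]={c}  FIRST[C]={c}
round 2:
  C via C→S S: +{b}
  FIRST[S]={b,c}  FIRST[A]={b}  FIRST[B]={c}  FIRST[C]={b,c}
round 3: (stable)
  FIRST[S]={b,c}  FIRST[A]={b}  FIRST[B]={c}  FIRST[C]={b,c}

FIRST(S) = ["b", "c"]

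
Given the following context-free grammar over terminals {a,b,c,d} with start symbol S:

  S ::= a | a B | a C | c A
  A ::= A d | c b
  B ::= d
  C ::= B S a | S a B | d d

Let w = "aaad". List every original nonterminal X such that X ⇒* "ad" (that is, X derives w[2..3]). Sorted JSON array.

Convert to CNF:
  S -> T1 A | T3 B | T3 C | a
  A -> A T0 | T1 T2
  B -> d
  C -> B X4 | S X5 | T0 T0
  T0 -> d
  T1 -> c
  T2 -> b
  T3 -> a
  X4 -> S T3
  X5 -> T3 B

CYK fill, restricted to cells inside w[2..3]:
  T[2,2] 'a' = {S,T3}  orig:{S}
  T[3,3] 'd' = {B,T0}  orig:{B}
  T[2,3] 'ad' = {S,X5}  orig:{S}

Original NTs in T[2,3] deriving "ad": ["S"]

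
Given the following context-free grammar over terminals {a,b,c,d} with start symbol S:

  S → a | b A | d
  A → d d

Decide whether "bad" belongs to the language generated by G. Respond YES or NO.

CNF form of G:
  S -> T1 A | a | d
  A -> T0 T0
  T0 -> d
  T1 -> b

CYK fill:
  cell(0,0) b: {T1}  orig:{}
  cell(1,1) a: {S}
  cell(2,2) d: {S,T0}  orig:{S}
  cell(0,1) ba: ∅
  cell(1,2) ad: ∅
  cell(0,2) bad: ∅

S ∉ T[0,2] ⇒ NO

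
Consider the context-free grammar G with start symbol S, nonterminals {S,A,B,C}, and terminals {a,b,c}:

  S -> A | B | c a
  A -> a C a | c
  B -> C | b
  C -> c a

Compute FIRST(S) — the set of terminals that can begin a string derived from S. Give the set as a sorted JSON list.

FIRST iteration:
round 1:
  A via A→a C a: +{a}
  A via A→c: +{c}
  B via B→b: +{b}
  C via C→c a: +{c}
  S via S→A: +{a,c}
  S via S→B: +{b}
  FIRST[S]={a,b,c}  FIRST[A]={a,c}  FIRST[B]={b}  FIRST[C]={c}
round 2:
  B via B→C: +{c}
  FIRST[S]={a,b,c}  FIRST[A]={a,c}  FIRST[B]={b,c}  FIRST[C]={c}
round 3: done
  FIRST[S]={a,b,c}  FIRST[A]={a,c}  FIRST[B]={b,c}  FIRST[C]={c}

FIRST(S) = ["a", "b", "c"]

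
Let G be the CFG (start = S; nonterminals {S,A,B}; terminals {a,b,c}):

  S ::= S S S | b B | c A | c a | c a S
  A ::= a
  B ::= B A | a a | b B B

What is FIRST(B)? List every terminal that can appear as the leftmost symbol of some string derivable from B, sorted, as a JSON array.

FIRST iteration:
round 1:
  A via A→a: +{a}
  B via B→a a: +{a}
  B via B→b B B: +{b}
  S via S→b B: +{b}
  S via S→c A: +{c}
  FIRST(S)={b,c}  FIRST(A)={a}  FIRST(B)={a,b}
round 2: — fixpoint
  FIRST(S)={b,c}  FIRST(A)={a}  FIRST(B)={a,b}

FIRST(B) = ["a", "b"]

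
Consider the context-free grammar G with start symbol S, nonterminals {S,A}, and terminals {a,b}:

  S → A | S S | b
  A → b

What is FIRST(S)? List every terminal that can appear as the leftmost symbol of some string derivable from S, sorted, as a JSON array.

Compute FIRST by fixpoint:
pass 1:
  A via A→b: +{b}
  S via S→A: +{b}
  FIRST(S)={b}  FIRST(A)={b}
pass 2: — fixpoint
  FIRST(S)={b}  FIRST(A)={b}

FIRST(S) = ["b"]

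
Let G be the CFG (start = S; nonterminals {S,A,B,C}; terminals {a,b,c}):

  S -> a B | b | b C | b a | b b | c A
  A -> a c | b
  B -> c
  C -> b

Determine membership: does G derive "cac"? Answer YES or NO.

CNF form of G:
  S -> T0 B | T1 A | T2 C | T2 T0 | T2 T2 | b
  A -> T0 T1 | b
  B -> c
  C -> b
  T0 -> a
  T1 -> c
  T2 -> b

Fill CYK table bottom-up:
  cell(0,0) c: {B,T1}  orig:{B}
  cell(1,1) a: {T0}  orig:{}
  cell(2,2) c: {B,T1}  orig:{B}
  cell(0,1) ca: ∅
  cell(1,2) ac: {A,S}
  cell(0,2) cac: {S}

S ∈ T[0,2] ⇒ YES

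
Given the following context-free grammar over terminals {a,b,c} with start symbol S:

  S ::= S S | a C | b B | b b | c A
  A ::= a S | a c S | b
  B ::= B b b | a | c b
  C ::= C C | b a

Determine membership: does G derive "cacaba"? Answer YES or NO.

Convert to CNF:
  S -> S S | T0 C | T1 A | T2 B | T2 T2
  A -> T0 S | T0 X3 | b
  B -> B X4 | T1 T2 | a
  C -> C C | T2 T0
  T0 -> a
  T1 -> c
  T2 -> b
  X3 -> T1 S
  X4 -> T2 T2

Fill CYK table bottom-up:
  T[0,0] 'c' = {T1}  orig:{}
  T[1,1] 'a' = {B,T0}  orig:{B}
  T[2,2] 'c' = {T1}  orig:{}
  T[3,3] 'a' = {B,T0}  orig:{B}
  T[4,4] 'b' = {A,T2}  orig:{A}
  T[5,5] 'a' = {B,T0}  orig:{B}
  T[0,1] 'ca' = ∅
  T[1,2] 'ac' = ∅
  T[2,3] 'ca' = ∅
  T[3,4] 'ab' = ∅
  T[4,5] 'ba' = {C,S}
  T[0,2] 'cac' = ∅
  T[1,3] 'aca' = ∅
  T[2,4] 'cab' = ∅
  T[3,5] 'aba' = {A,S}
  T[0,3] 'caca' = ∅
  T[1,4] 'acab' = ∅
  T[2,5] 'caba' = {S,X3}  orig:{S}
  T[0,4] 'cacab' = ∅
  T[1,5] 'acaba' = {A}
  T[0,5] 'cacaba' = {S}

S ∈ T[0,5] ⇒ YES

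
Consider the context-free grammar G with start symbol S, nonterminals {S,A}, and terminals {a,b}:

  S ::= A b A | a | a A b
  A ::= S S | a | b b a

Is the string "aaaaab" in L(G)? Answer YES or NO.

CNF form of G:
  S -> A X3 | T1 X4 | a
  A -> S S | T0 X2 | a
  T0 -> b
  T1 -> a
  X2 -> T0 T1
  X3 -> T0 A
  X4 -> A T0

CYK fill:
  [0..0]={A,S,T1}  "a"  orig:{A,S}
  [1..1]={A,S,T1}  "a"  orig:{A,S}
  [2..2]={A,S,T1}  "a"  orig:{A,S}
  [3..3]={A,S,T1}  "a"  orig:{A,S}
  [4..4]={A,S,T1}  "a"  orig:{A,S}
  [5..5]={T0}  "b"  orig:{}
  [0..1]={A}  "aa"
  [1..2]={A}  "aa"
  [2..3]={A}  "aa"
  [3..4]={A}  "aa"
  [4..5]={X4}  "ab"  orig:{}
  [0..2]=∅  "aaa"
  [1..3]=∅  "aaa"
  [2..4]=∅  "aaa"
  [3..5]={S,X4}  "aab"  orig:{S}
  [0..3]=∅  "aaaa"
  [1..4]=∅  "aaaa"
  [2..5]={A,S}  "aaab"
  [0..4]=∅  "aaaaa"
  [1..5]={A}  "aaaab"
  [0..5]=∅  "aaaaab"

S ∉ T[0,5] ⇒ NO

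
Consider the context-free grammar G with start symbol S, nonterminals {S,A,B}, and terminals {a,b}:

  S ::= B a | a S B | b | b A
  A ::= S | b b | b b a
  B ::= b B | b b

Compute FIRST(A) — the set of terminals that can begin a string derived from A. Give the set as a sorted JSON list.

FIRST iteration:
pass 1:
  A via A→b b: +{b}
  B via B→b B: +{b}
  S via S→B a: +{b}
  S via S→a S B: +{a}
  S: {a,b}  A: {b}  B: {b}
pass 2:
  A via A→S: +{a}
  S: {a,b}  A: {a,b}  B: {b}
pass 3: (no change)
  S: {a,b}  A: {a,b}  B: {b}

FIRST(A) = ["a", "b"]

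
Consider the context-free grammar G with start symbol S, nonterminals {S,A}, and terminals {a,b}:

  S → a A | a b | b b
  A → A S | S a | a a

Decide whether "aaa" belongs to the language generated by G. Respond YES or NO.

CNF form of G:
  S -> T0 A | T0 T1 | T1 T1
  A -> A S | S T0 | T0 T0
  T0 -> a
  T1 -> b

CYK fill:
  cell(0,0) a: {T0}  orig:{}
  cell(1,1) a: {T0}  orig:{}
  cell(2,2) a: {T0}  orig:{}
  cell(0,1) aa: {A}
  cell(1,2) aa: {A}
  cell(0,2) aaa: {S}

S ∈ T[0,2] ⇒ YES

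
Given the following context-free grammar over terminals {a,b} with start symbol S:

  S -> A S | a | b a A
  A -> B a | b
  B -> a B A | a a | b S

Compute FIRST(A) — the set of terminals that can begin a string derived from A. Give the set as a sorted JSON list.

FIRST iteration:
round 1:
  A via A→b: +{b}
  B via B→a B A: +{a}
  B via B→b S: +{b}
  S via S→A S: +{b}
  S via S→a: +{a}
  FIRST[S]={a,b}  FIRST[A]={b}  FIRST[B]={a,b}
round 2:
  A via A→B a: +{a}
  FIRST[S]={a,b}  FIRST[A]={a,b}  FIRST[B]={a,b}
round 3: done
  FIRST[S]={a,b}  FIRST[A]={a,b}  FIRST[B]={a,b}

FIRST(A) = ["a", "b"]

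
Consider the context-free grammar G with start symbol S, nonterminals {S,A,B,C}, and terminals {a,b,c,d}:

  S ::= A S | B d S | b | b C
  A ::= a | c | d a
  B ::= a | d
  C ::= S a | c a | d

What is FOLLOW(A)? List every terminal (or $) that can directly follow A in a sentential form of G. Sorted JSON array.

FIRST sets, iterate to fixpoint:
pass 1:
  A via A→a: +{a}
  A via A→c: +{c}
  A via A→d a: +{d}
  B via B→a: +{a}
  B via B→d: +{d}
  C via C→c a: +{c}
  C via C→d: +{d}
  S via S→A S: +{a,c,d}
  S via S→b: +{b}
  FIRST(S)={a,b,c,d}  FIRST(A)={a,c,d}  FIRST(B)={a,d}  FIRST(C)={c,d}
pass 2:
  C via C→S a: +{a,b}
  FIRST(S)={a,b,c,d}  FIRST(A)={a,c,d}  FIRST(B)={a,d}  FIRST(C)={a,b,c,d}
pass 3: (no change)
  FIRST(S)={a,b,c,d}  FIRST(A)={a,c,d}  FIRST(B)={a,d}  FIRST(C)={a,b,c,d}

FOLLOW iteration:
FOLLOW(S) := {$}
pass 1:
  C→S a: FOLLOW(S) ⊇ FIRST(a) = {a}; new: +{a}
  S→A S: FOLLOW(A) ⊇ FIRST(S) = {a,b,c,d}; new: +{a,b,c,d}
  S→B d S: FOLLOW(B) ⊇ FIRST(d) = {d}; new: +{d}
  S→b C: FOLLOW(C) ⊇ FOLLOW(S) ⊇ {$,a}; new: +{$,a}
  S: {$,a}  A: {a,b,c,d}  B: {d}  C: {$,a}
pass 2: done
  S: {$,a}  A: {a,b,c,d}  B: {d}  C: {$,a}

FOLLOW(A) = ["a", "b", "c", "d"]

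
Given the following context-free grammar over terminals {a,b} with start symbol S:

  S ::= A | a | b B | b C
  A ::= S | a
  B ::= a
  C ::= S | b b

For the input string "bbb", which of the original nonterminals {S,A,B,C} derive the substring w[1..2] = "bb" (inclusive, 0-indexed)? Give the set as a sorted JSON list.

CNF form of G:
  S -> T0 B | T0 C | a
  A -> T0 B | T0 C | a
  B -> a
  C -> T0 B | T0 C | T0 T0 | a
  T0 -> b

CYK fill, restricted to cells inside w[1..2]:
  cell(1,1) b: {T0}  orig:{}
  cell(2,2) b: {T0}  orig:{}
  cell(1,2) bb: {C}

Original NTs in T[1,2] deriving "bb": ["C"]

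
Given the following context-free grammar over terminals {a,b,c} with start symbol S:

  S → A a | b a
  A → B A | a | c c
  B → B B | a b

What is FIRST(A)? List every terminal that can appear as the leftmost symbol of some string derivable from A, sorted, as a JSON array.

FIRST sets, iterate to fixpoint:
round 1:
  A via A→a: +{a}
  A via A→c c: +{c}
  B via B→a b: +{a}
  S via S→A a: +{a,c}
  S via S→b a: +{b}
  FIRST(S)={a,b,c}  FIRST(A)={a,c}  FIRST(B)={a}
round 2: (stable)
  FIRST(S)={a,b,c}  FIRST(A)={a,c}  FIRST(B)={a}

FIRST(A) = ["a", "c"]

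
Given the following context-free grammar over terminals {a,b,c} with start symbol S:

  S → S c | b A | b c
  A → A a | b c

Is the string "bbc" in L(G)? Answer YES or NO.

CNF form of G:
  S -> S T2 | T1 A | T1 T2
  A -> A T0 | T1 T2
  T0 -> a
  T1 -> b
  T2 -> c

CYK fill:
  cell(0,0) b: {T1}  orig:{}
  cell(1,1) b: {T1}  orig:{}
  cell(2,2) c: {T2}  orig:{}
  cell(0,1) bb: ∅
  cell(1,2) bc: {A,S}
  cell(0,2) bbc: {S}

S ∈ T[0,2] ⇒ YES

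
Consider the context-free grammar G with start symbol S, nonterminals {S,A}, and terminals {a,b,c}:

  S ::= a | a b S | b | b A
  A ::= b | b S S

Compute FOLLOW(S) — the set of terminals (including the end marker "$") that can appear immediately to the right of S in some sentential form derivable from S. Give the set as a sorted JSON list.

FIRST iteration:
[1]
  A via A→b: +{b}
  S via S→a: +{a}
  S via S→b: +{b}
  FIRST[S]={a,b}  FIRST[A]={b}
[2] — fixpoint
  FIRST[S]={a,b}  FIRST[A]={b}

Compute FOLLOW by fixpoint:
initialize: $ ∈ FOLLOW(S)
[1]
  A→b S S: FOLLOW(S) ⊇ FIRST(S) = {a,b}; new: +{a,b}
  S→b A: FOLLOW(A) ⊇ FOLLOW(S) ⊇ {$,a,b}; new: +{$,a,b}
  FOLLOW[S]={$,a,b}  FOLLOW[A]={$,a,b}
[2] done
  FOLLOW[S]={$,a,b}  FOLLOW[A]={$,a,b}

FOLLOW(S) = ["$", "a", "b"]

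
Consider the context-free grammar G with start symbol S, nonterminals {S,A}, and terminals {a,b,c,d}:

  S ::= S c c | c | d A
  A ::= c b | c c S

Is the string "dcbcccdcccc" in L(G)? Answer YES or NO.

Convert to CNF:
  S -> S X4 | T2 A | c
  A -> T0 T1 | T0 X3
  T0 -> c
  T1 -> b
  T2 -> d
  X3 -> T0 S
  X4 -> T0 T0

CYK table (by increasing span):
  cell(0,0) d: {T2}  orig:{}
  cell(1,1) c: {S,T0}  orig:{S}
  cell(2,2) b: {T1}  orig:{}
  cell(3,3) c: {S,T0}  orig:{S}
  cell(4,4) c: {S,T0}  orig:{S}
  cell(5,5) c: {S,T0}  orig:{S}
  cell(6,6) d: {T2}  orig:{}
  cell(7,7) c: {S,T0}  orig:{S}
  cell(8,8) c: {S,T0}  orig:{S}
  cell(9,9) c: {S,T0}  orig:{S}
  cell(10,10) c: {S,T0}  orig:{S}
  cell(0,1) dc: ∅
  cell(1,2) cb: {A}
  cell(2,3) bc: ∅
  cell(3,4) cc: {X3,X4}  orig:{}
  cell(4,5) cc: {X3,X4}  orig:{}
  cell(5,6) cd: ∅
  cell(6,7) dc: ∅
  cell(7,8) cc: {X3,X4}  orig:{}
  cell(8,9) cc: {X3,X4}  orig:{}
  cell(9,10) cc: {X3,X4}  orig:{}
  cell(0,2) dcb: {S}
  cell(1,3) cbc: ∅
  cell(2,4) bcc: ∅
  cell(3,5) ccc: {A,S}
  cell(4,6) ccd: ∅
  cell(5,7) cdc: ∅
  cell(6,8) dcc: ∅
  cell(7,9) ccc: {A,S}
  cell(8,10) ccc: {A,S}
  cell(0,3) dcbc: ∅
  cell(1,4) cbcc: ∅
  cell(2,5) bccc: ∅
  cell(3,6) cccd: ∅
  cell(4,7) ccdc: ∅
  cell(5,8) cdcc: ∅
  cell(6,9) dccc: {S}
  cell(7,10) cccc: {X3}  orig:{}
  cell(0,4) dcbcc: {S}
  cell(1,5) cbccc: ∅
  cell(2,6) bcccd: ∅
  cell(3,7) cccdc: ∅
  cell(4,8) ccdcc: ∅
  cell(5,9) cdccc: {X3}  orig:{}
  cell(6,10) dcccc: ∅
  cell(0,5) dcbccc: ∅
  cell(1,6) cbcccd: ∅
  cell(2,7) bcccdc: ∅
  cell(3,8) cccdcc: ∅
  cell(4,9) ccdccc: {A}
  cell(5,10) cdcccc: ∅
  cell(0,6) dcbcccd: ∅
  cell(1,7) cbcccdc: ∅
  cell(2,8) bcccdcc: ∅
  cell(3,9) cccdccc: ∅
  cell(4,10) ccdcccc: ∅
  cell(0,7) dcbcccdc: ∅
  cell(1,8) cbcccdcc: ∅
  cell(2,9) bcccdccc: ∅
  cell(3,10) cccdcccc: ∅
  cell(0,8) dcbcccdcc: ∅
  cell(1,9) cbcccdccc: ∅
  cell(2,10) bcccdcccc: ∅
  cell(0,9) dcbcccdccc: ∅
  cell(1,10) cbcccdcccc: ∅
  cell(0,10) dcbcccdcccc: ∅

S ∉ T[0,10] ⇒ NO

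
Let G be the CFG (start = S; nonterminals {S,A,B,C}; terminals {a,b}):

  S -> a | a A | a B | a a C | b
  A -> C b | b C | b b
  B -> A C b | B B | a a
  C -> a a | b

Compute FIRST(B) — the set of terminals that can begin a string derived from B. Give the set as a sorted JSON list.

FIRST sets, iterate to fixpoint:
iter 1:
  A via A→b C: +{b}
  B via B→A C b: +{b}
  B via B→a a: +{a}
  C via C→a a: +{a}
  C via C→b: +{b}
  S via S→a: +{a}
  S via S→b: +{b}
  FIRST(S)={a,b}  FIRST(A)={b}  FIRST(B)={a,b}  FIRST(C)={a,b}
iter 2:
  A via A→C b: +{a}
  FIRST(S)={a,b}  FIRST(A)={a,b}  FIRST(B)={a,b}  FIRST(C)={a,b}
iter 3: done
  FIRST(S)={a,b}  FIRST(A)={a,b}  FIRST(B)={a,b}  FIRST(C)={a,b}

FIRST(B) = ["a", "b"]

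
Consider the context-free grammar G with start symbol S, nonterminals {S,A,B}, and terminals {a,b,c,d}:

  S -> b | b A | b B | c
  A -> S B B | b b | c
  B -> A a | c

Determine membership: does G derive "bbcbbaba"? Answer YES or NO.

CNF form of G:
  S -> T0 A | T0 B | b | c
  A -> S X2 | T0 T0 | c
  B -> A T1 | c
  T0 -> b
  T1 -> a
  X2 -> B B

CYK table (by increasing span):
  [0..0]={S,T0}  "b"  orig:{S}
  [1..1]={S,T0}  "b"  orig:{S}
  [2..2]={A,B,S}  "c"
  [3..3]={S,T0}  "b"  orig:{S}
  [4..4]={S,T0}  "b"  orig:{S}
  [5..5]={T1}  "a"  orig:{}
  [6..6]={S,T0}  "b"  orig:{S}
  [7..7]={T1}  "a"  orig:{}
  [0..1]={A}  "bb"
  [1..2]={S}  "bc"
  [2..3]=∅  "cb"
  [3..4]={A}  "bb"
  [4..5]=∅  "ba"
  [5..6]=∅  "ab"
  [6..7]=∅  "ba"
  [0..2]=∅  "bbc"
  [1..3]=∅  "bcb"
  [2..4]=∅  "cbb"
  [3..5]={B}  "bba"
  [4..6]=∅  "bab"
  [5..7]=∅  "aba"
  [0..3]=∅  "bbcb"
  [1..4]=∅  "bcbb"
  [2..5]={X2}  "cbba"  orig:{}
  [3..6]=∅  "bbab"
  [4..7]=∅  "baba"
  [0..4]=∅  "bbcbb"
  [1..5]={A}  "bcbba"
  [2..6]=∅  "cbbab"
  [3..7]=∅  "bbaba"
  [0..5]={S}  "bbcbba"
  [1..6]=∅  "bcbbab"
  [2..7]=∅  "cbbaba"
  [0..6]=∅  "bbcbbab"
  [1..7]=∅  "bcbbaba"
  [0..7]=∅  "bbcbbaba"

S ∉ T[0,7] ⇒ NO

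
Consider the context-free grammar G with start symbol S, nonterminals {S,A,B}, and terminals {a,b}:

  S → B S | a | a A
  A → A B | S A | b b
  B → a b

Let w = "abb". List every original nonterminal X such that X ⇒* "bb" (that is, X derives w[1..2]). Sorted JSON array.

CNF form of G:
  S -> B S | T1 A | a
  A -> A B | S A | T0 T0
  B -> T1 T0
  T0 -> b
  T1 -> a

CYK table (by increasing span) (cells [i..j] with 1 ≤ i ≤ j ≤ 2 only):
  [1..1]={T0}  "b"  orig:{}
  [2..2]={T0}  "b"  orig:{}
  [1..2]={A}  "bb"

Original NTs in T[1,2] deriving "bb": ["A"]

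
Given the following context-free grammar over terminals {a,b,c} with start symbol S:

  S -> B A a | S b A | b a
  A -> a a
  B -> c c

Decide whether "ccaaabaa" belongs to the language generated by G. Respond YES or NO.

CNF form of G:
  S -> B X3 | S X4 | T2 T0
  A -> T0 T0
  B -> T1 T1
  T0 -> a
  T1 -> c
  T2 -> b
  X3 -> A T0
  X4 -> T2 A

CYK fill:
  cell(0,0) c: {T1}  orig:{}
  cell(1,1) c: {T1}  orig:{}
  cell(2,2) a: {T0}  orig:{}
  cell(3,3) a: {T0}  orig:{}
  cell(4,4) a: {T0}  orig:{}
  cell(5,5) b: {T2}  orig:{}
  cell(6,6) a: {T0}  orig:{}
  cell(7,7) a: {T0}  orig:{}
  cell(0,1) cc: {B}
  cell(1,2) ca: ∅
  cell(2,3) aa: {A}
  cell(3,4) aa: {A}
  cell(4,5) ab: ∅
  cell(5,6) ba: {S}
  cell(6,7) aa: {A}
  cell(0,2) cca: ∅
  cell(1,3) caa: ∅
  cell(2,4) aaa: {X3}  orig:{}
  cell(3,5) aab: ∅
  cell(4,6) aba: ∅
  cell(5,7) baa: {X4}  orig:{}
  cell(0,3) ccaa: ∅
  cell(1,4) caaa: ∅
  cell(2,5) aaab: ∅
  cell(3,6) aaba: ∅
  cell(4,7) abaa: ∅
  cell(0,4) ccaaa: {S}
  cell(1,5) caaab: ∅
  cell(2,6) aaaba: ∅
  cell(3,7) aabaa: ∅
  cell(0,5) ccaaab: ∅
  cell(1,6) caaaba: ∅
  cell(2,7) aaabaa: ∅
  cell(0,6) ccaaaba: ∅
  cell(1,7) caaabaa: ∅
  cell(0,7) ccaaabaa: {S}

S ∈ T[0,7] ⇒ YES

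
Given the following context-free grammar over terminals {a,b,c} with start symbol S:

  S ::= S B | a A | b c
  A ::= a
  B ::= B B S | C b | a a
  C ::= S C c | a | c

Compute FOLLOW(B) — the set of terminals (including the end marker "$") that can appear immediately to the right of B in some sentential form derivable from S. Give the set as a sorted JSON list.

FIRST iteration:
iter 1:
  A via A→a: +{a}
  B via B→a a: +{a}
  C via C→a: +{a}
  C via C→c: +{c}
  S via S→a A: +{a}
  S via S→b c: +{b}
  FIRST(S)={a,b}  FIRST(A)={a}  FIRST(B)={a}  FIRST(C)={a,c}
iter 2:
  B via B→C b: +{c}
  C via C→S C c: +{b}
  FIRST(S)={a,b}  FIRST(A)={a}  FIRST(B)={a,c}  FIRST(C)={a,b,c}
iter 3:
  B via B→C b: +{b}
  FIRST(S)={a,b}  FIRST(A)={a}  FIRST(B)={a,b,c}  FIRST(C)={a,b,c}
iter 4: (no change)
  FIRST(S)={a,b}  FIRST(A)={a}  FIRST(B)={a,b,c}  FIRST(C)={a,b,c}

FOLLOW iteration:
FOLLOW(S) := {$}
iter 1:
  B→B B S: FOLLOW(B) ⊇ FIRST(B) = {a,b,c}; new: +{a,b,c}
  B→B B S: FOLLOW(S) ⊇ FOLLOW(B) ⊇ {a,b,c}; new: +{a,b,c}
  B→C b: FOLLOW(C) ⊇ FIRST(b) = {b}; new: +{b}
  C→S C c: FOLLOW(C) ⊇ FIRST(c) = {c}; new: +{c}
  S→S B: FOLLOW(B) ⊇ FOLLOW(S) ⊇ {$,a,b,c}; new: +{$}
  S→a A: FOLLOW(A) ⊇ FOLLOW(S) ⊇ {$,a,b,c}; new: +{$,a,b,c}
  S: {$,a,b,c}  A: {$,a,b,c}  B: {$,a,b,c}  C: {b,c}
iter 2: — fixpoint
  S: {$,a,b,c}  A: {$,a,b,c}  B: {$,a,b,c}  C: {b,c}

FOLLOW(B) = ["$", "a", "b", "c"]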